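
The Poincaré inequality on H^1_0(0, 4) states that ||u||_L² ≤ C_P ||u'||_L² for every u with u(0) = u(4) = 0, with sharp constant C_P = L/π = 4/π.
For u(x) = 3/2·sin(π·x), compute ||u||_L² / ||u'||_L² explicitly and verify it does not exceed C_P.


||u||_L² / ||u'||_L² = 1/π < C_P = 4/π.

u(x) = 3/2·sin(π·x), so u'(x) = 3*π*cos(π*x)/2.
Writing u(x) = A·sin(kπx/L) with A = 3/2 and k = 4, use ∫_0^L sin²(kπx/L) dx = L/2 and ∫_0^L cos²(kπx/L) dx = L/2.
u² = 9/4·sin²(π·x) and (u')² = 9*π^2/4·cos²(π·x), and each of sin², cos² integrates to L/2 = 2 over (0, 4).
∫_0^4 u² dx = 9/2, so ||u||_L² = 3*sqrt(2)/2.
∫_0^4 (u')² dx = 9*π^2/2, so ||u'||_L² = 3*sqrt(2)*π/2.
Ratio ||u||_L² / ||u'||_L² = 1/π.
Sharp Poincaré constant on H^1_0(0, 4) is C_P = L/π = 4/π, achieved by sin(π/4·x).
This is the k = 4 harmonic; the ratio L/(kπ) is strictly less than C_P = L/π, consistent with the sharp inequality ||u||_L² ≤ C_P ||u'||_L².


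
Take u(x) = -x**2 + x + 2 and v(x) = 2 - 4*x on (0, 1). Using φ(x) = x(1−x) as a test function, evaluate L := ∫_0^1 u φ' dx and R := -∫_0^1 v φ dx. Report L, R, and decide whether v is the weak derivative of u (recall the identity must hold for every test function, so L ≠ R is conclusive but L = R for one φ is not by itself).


LHS = 0, RHS = 0. No, v is not the weak derivative of u.

u(x) = -x**2 + x + 2, classical derivative u'(x) = 1 - 2*x.
φ(x) = x(1−x), so φ'(x) = 1 - 2*x.
Note φ(0) = φ(1) = 0, so the boundary term u·φ vanishes.
LHS = ∫_0^1 u(x) φ'(x) dx = ∫_0^1 (2*x^3 - 3*x^2 - 3*x + 2) dx. Term by term:
  ∫_0^1 2*x^3 dx = 1/2;  ∫_0^1 -3*x^2 dx = -1;  ∫_0^1 -3*x dx = -3/2;
  ∫_0^1 2 dx = 2.
Sum: 1/2 − 1 − 3/2 + 2 = 0.
So LHS = 0.
∫_0^1 v(x) φ(x) dx = ∫_0^1 (4*x^3 - 6*x^2 + 2*x) dx. Term by term:
  ∫_0^1 4*x^3 dx = 1;  ∫_0^1 -6*x^2 dx = -2;  ∫_0^1 2*x dx = 1.
Sum: 1 − 2 + 1 = 0.
So RHS = -∫_0^1 v(x) φ(x) dx = 0.
LHS = RHS, so the identity holds for this particular φ. But this is necessary, not sufficient: a weak derivative must satisfy the identity for EVERY test function in C_c^∞(0, 1).
Here u is smooth, so its weak derivative equals its classical derivative u'(x) = 1 - 2*x. Since v(x) = 2 - 4*x ≠ u'(x), v is NOT the weak derivative of u — the agreement for this single φ is a coincidence (the difference v − u' happens to be L²-orthogonal to this φ).


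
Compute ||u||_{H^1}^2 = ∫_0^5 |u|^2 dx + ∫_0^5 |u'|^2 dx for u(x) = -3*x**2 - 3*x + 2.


||u||_{H^1}^2 = 20355/2

The H^1 norm (squared) on an interval (0, L) is
  ||u||_{H^1}^2 = ∫_0^L u(x)^2 dx + ∫_0^L u'(x)^2 dx.
Compute u'(x) = -6*x - 3.
Then u(x)^2 = 9*x**4 + 18*x**3 - 3*x**2 - 12*x + 4 and u'(x)^2 = 36*x**2 + 36*x + 9.
Integrate each monomial from 0 to 5 using ∫_0^5 c·x^n dx = c·5^(n+1)/(n+1):
  ∫_0^5 u(x)^2 dx = ∫_0^5 (9*x^4 + 18*x^3 - 3*x^2 - 12*x + 4) dx. Term by term:
    ∫_0^5 9*x^4 dx = 5625;  ∫_0^5 18*x^3 dx = 5625/2;  ∫_0^5 -3*x^2 dx = -125;
    ∫_0^5 -12*x dx = -150;  ∫_0^5 4 dx = 20.
  Sum: 5625 + 5625/2 − 125 − 150 + 20 = 16365/2.
  ∫_0^5 u'(x)^2 dx = ∫_0^5 (36*x^2 + 36*x + 9) dx. Term by term:
    ∫_0^5 36*x^2 dx = 1500;  ∫_0^5 36*x dx = 450;  ∫_0^5 9 dx = 45.
  Sum: 1500 + 450 + 45 = 1995.
Adding: ||u||_{H^1}^2 = 16365/2 + 1995 = 20355/2.


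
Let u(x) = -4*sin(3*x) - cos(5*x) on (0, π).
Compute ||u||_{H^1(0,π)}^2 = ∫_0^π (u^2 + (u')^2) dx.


||u||_{H^1(0,π)}^2 = 93*π

u'(x) = 5*sin(5*x) - 12*cos(3*x).
Expand u² and (u')² and integrate term by term on (0, π), using: for integers n ≥ 1, ∫_0^π sin²(nx) dx = ∫_0^π cos²(nx) dx = π/2; for n ≠ n', ∫_0^π sin(nx)sin(n'x) dx = ∫_0^π cos(nx)cos(n'x) dx = 0; and by product-to-sum, ∫_0^π sin(nx)cos(n'x) dx = ½∫_0^π [sin((n+n')x) + sin((n−n')x)] dx, which is 0 when n+n' is even and 2n/(n²−n'²) when n+n' is odd (it need not vanish on (0, π)).
  u² squared terms: (-1)²·∫cos(5x)² dx = 1·π/2 = π/2;  (-4)²·∫sin(3x)² dx = 16·π/2 = 8*π.
  u² cross terms: 2·(-1)·(-4)·∫cos(5x)·sin(3x) dx = 8·(0) = 0.
  So ∫_0^π u² dx = π/2 + 8*π + 0 = 17*π/2.
  (u')² squared terms: (-12)²·∫cos(3x)² dx = 144·π/2 = 72*π;  (5)²·∫sin(5x)² dx = 25·π/2 = 25*π/2.
  (u')² cross terms: 2·(-12)·(5)·∫cos(3x)·sin(5x) dx = -120·(0) = 0.
  So ∫_0^π (u')² dx = 72*π + 25*π/2 + 0 = 169*π/2.
||u||_{H^1}^2 = (17*π/2) + (169*π/2) = 93*π.


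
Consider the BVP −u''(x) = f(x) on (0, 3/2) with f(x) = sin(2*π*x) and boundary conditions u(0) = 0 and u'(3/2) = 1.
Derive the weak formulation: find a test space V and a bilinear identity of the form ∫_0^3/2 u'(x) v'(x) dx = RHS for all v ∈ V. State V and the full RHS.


V = {v ∈ H^1(0, 3/2) : v(0) = 0} (test functions vanish at x = 0 where u is specified); weak form: ∫_0^3/2 u'v' dx = ∫_0^3/2 (sin(2*π*x)) v dx + v(3/2) for all v ∈ V.

Multiply both sides by a test function v and integrate from 0 to 3/2:
  ∫_0^3/2 −u''(x) v(x) dx = ∫_0^3/2 f(x) v(x) dx.
Integrate the LHS by parts once:
  ∫_0^3/2 −u'' v dx = −[u'(x) v(x)]_0^3/2 + ∫_0^3/2 u'(x) v'(x) dx.
Thus ∫_0^3/2 u'(x) v'(x) dx = ∫_0^3/2 f(x) v(x) dx + [u'(x) v(x)]_0^3/2.
Choose V so that boundary terms are either known or forced to vanish.
Mixed BC: u(0) = 0 (Dirichlet) and u'(3/2) = 1 (Neumann). Define V = {v ∈ H^1(0, 3/2) : v(0) = 0}. Then [u' v]_0^3/2 = u'(3/2)·v(3/2) − u'(0)·0 = v(3/2).
Weak formulation: find u (satisfying any essential BC) such that ∫_0^3/2 u'(x) v'(x) dx = ∫_0^3/2 f v dx + v(3/2) for all v ∈ V (Dirichlet at 0 absorbed into V; Neumann datum at x = 3/2 contributes the boundary term).
Substituting f(x) = sin(2*π*x), the right-hand side is ∫_0^3/2 (sin(2*π*x)) v dx + v(3/2).


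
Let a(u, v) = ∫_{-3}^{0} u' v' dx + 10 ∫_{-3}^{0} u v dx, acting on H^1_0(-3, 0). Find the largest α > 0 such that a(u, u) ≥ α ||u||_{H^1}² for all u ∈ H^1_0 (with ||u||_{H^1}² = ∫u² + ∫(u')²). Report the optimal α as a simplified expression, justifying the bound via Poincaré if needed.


α = 1

Coercivity of a(·,·) on H^1_0(-3, 0) means a(u, u) ≥ α ||u||_{H^1}² for every u ∈ H^1_0.
The interval has length L = 3, and Poincaré/coercivity depend only on L. Here a(u, u) = ∫(u')² + (10)·∫u².
Here c = 10 ≥ 1, so a(u,u) = ∫(u')² + c∫u² ≥ ∫(u')² + ∫u² = ||u||_{H^1}², i.e. α = 1 works. No larger α is possible: a(u,u) ≥ α||u||_{H^1}² means (1−α)∫(u')² ≥ (α−c)∫u², and for the modes u_n = sin(nπ(x−x₀)/L) (x₀ the left endpoint) one has ∫u_n²/∫(u_n')² = (L/(nπ))² → 0, so a(u_n,u_n)/||u_n||_{H^1}² → 1. Hence the optimal constant is α = 1.
Therefore α = 1.


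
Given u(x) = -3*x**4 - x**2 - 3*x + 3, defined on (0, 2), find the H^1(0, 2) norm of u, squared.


||u||_{H^1}^2 = 419992/105

The H^1 norm (squared) on an interval (0, L) is
  ||u||_{H^1}^2 = ∫_0^L u(x)^2 dx + ∫_0^L u'(x)^2 dx.
Compute u'(x) = -12*x**3 - 2*x - 3.
Then u(x)^2 = 9*x**8 + 6*x**6 + 18*x**5 - 17*x**4 + 6*x**3 + 3*x**2 - 18*x + 9 and u'(x)^2 = 144*x**6 + 48*x**4 + 72*x**3 + 4*x**2 + 12*x + 9.
Integrate each monomial from 0 to 2 using ∫_0^2 c·x^n dx = c·2^(n+1)/(n+1):
  ∫_0^2 u(x)^2 dx = ∫_0^2 (9*x^8 + 6*x^6 + 18*x^5 - 17*x^4 + 6*x^3 + 3*x^2 - 18*x + 9) dx. Term by term:
    ∫_0^2 9*x^8 dx = 512;  ∫_0^2 6*x^6 dx = 768/7;  ∫_0^2 18*x^5 dx = 192;
    ∫_0^2 -17*x^4 dx = -544/5;  ∫_0^2 6*x^3 dx = 24;  ∫_0^2 3*x^2 dx = 8;
    ∫_0^2 -18*x dx = -36;  ∫_0^2 9 dx = 18.
  Sum: 512 + 768/7 + 192 − 544/5 + 24 + 8 − 36 + 18 = 25162/35.
  ∫_0^2 u'(x)^2 dx = ∫_0^2 (144*x^6 + 48*x^4 + 72*x^3 + 4*x^2 + 12*x + 9) dx. Term by term:
    ∫_0^2 144*x^6 dx = 18432/7;  ∫_0^2 48*x^4 dx = 1536/5;  ∫_0^2 72*x^3 dx = 288;
    ∫_0^2 4*x^2 dx = 32/3;  ∫_0^2 12*x dx = 24;  ∫_0^2 9 dx = 18.
  Sum: 18432/7 + 1536/5 + 288 + 32/3 + 24 + 18 = 344506/105.
Adding: ||u||_{H^1}^2 = 25162/35 + 344506/105 = 419992/105.


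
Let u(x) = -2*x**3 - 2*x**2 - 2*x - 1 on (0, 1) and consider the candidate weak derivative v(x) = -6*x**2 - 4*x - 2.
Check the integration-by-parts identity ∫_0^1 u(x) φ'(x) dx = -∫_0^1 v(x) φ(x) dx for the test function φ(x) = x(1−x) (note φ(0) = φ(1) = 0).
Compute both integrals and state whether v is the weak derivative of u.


LHS = 29/30, RHS = 29/30. Yes, v = u' weakly.

u(x) = -2*x**3 - 2*x**2 - 2*x - 1, classical derivative u'(x) = -6*x**2 - 4*x - 2.
φ(x) = x(1−x), so φ'(x) = 1 - 2*x.
Note φ(0) = φ(1) = 0, so the boundary term u·φ vanishes.
LHS = ∫_0^1 u(x) φ'(x) dx = ∫_0^1 (4*x^4 + 2*x^3 + 2*x^2 - 1) dx. Term by term:
  ∫_0^1 4*x^4 dx = 4/5;  ∫_0^1 2*x^3 dx = 1/2;  ∫_0^1 2*x^2 dx = 2/3;
  ∫_0^1 -1 dx = -1.
Sum: 4/5 + 1/2 + 2/3 − 1 = 29/30.
So LHS = 29/30.
∫_0^1 v(x) φ(x) dx = ∫_0^1 (6*x^4 - 2*x^3 - 2*x^2 - 2*x) dx. Term by term:
  ∫_0^1 6*x^4 dx = 6/5;  ∫_0^1 -2*x^3 dx = -1/2;  ∫_0^1 -2*x^2 dx = -2/3;
  ∫_0^1 -2*x dx = -1.
Sum: 6/5 − 1/2 − 2/3 − 1 = -29/30.
So RHS = -∫_0^1 v(x) φ(x) dx = 29/30.
LHS = RHS, so the identity holds for this test φ.
Moreover u is smooth here and v(x) = u'(x) = -6*x**2 - 4*x - 2 pointwise, so the identity holds for every test function. Hence v is the weak derivative of u.


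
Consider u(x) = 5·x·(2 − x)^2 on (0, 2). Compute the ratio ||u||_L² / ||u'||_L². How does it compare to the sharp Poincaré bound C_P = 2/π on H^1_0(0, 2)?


||u||_L² / ||u'||_L² = sqrt(14)/7 < C_P = 2/π.

u(x) = 5·x·(2 − x)^2, so u'(x) = 5*(x - 2)*(3*x - 2).
u(x) = 5·x·(2 − x)^2 vanishes at x = 0 and x = 2, so u ∈ H^1_0(0, 2). Differentiate via the product rule and integrate the resulting polynomials term by term.
  ∫_0^2 u² dx = ∫_0^2 (25*x^6 - 200*x^5 + 600*x^4 - 800*x^3 + 400*x^2) dx. Term by term:
    ∫_0^2 25*x^6 dx = 3200/7;  ∫_0^2 -200*x^5 dx = -6400/3;  ∫_0^2 600*x^4 dx = 3840;
    ∫_0^2 -800*x^3 dx = -3200;  ∫_0^2 400*x^2 dx = 3200/3.
  Sum: 3200/7 − 6400/3 + 3840 − 3200 + 3200/3 = 640/21.
  ∫_0^2 (u')² dx = ∫_0^2 (225*x^4 - 1200*x^3 + 2200*x^2 - 1600*x + 400) dx. Term by term:
    ∫_0^2 225*x^4 dx = 1440;  ∫_0^2 -1200*x^3 dx = -4800;  ∫_0^2 2200*x^2 dx = 17600/3;
    ∫_0^2 -1600*x dx = -3200;  ∫_0^2 400 dx = 800.
  Sum: 1440 − 4800 + 17600/3 − 3200 + 800 = 320/3.
∫_0^2 u² dx = 640/21, so ||u||_L² = 8*sqrt(210)/21.
∫_0^2 (u')² dx = 320/3, so ||u'||_L² = 8*sqrt(15)/3.
Ratio ||u||_L² / ||u'||_L² = sqrt(14)/7.
Sharp Poincaré constant on H^1_0(0, 2) is C_P = L/π = 2/π, achieved by sin(π/2·x).
A polynomial bump cannot attain the sharp Poincaré constant (only the first sine eigenfunction does), so the ratio is strictly less than C_P, consistent with ||u||_L² ≤ C_P ||u'||_L².


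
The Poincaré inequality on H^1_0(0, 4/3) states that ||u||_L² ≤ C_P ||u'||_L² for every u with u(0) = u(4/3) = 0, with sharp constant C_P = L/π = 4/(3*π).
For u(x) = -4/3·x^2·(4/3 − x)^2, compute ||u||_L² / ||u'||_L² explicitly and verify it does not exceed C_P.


||u||_L² / ||u'||_L² = 2*sqrt(3)/9 < C_P = 4/(3*π).

u(x) = -4/3·x^2·(4/3 − x)^2, so u'(x) = 16*x*(-9*x^2 + 18*x - 8)/27.
u(x) = -4/3·x^2·(4/3 − x)^2 vanishes at x = 0 and x = 4/3, so u ∈ H^1_0(0, 4/3). Differentiate via the product rule and integrate the resulting polynomials term by term.
  ∫_0^4/3 u² dx = ∫_0^4/3 (16*x^8/9 - 256*x^7/27 + 512*x^6/27 - 4096*x^5/243 + 4096*x^4/729) dx. Term by term:
    ∫_0^4/3 16*x^8/9 dx = 4194304/1594323;  ∫_0^4/3 -256*x^7/27 dx = -2097152/177147;  ∫_0^4/3 512*x^6/27 dx = 8388608/413343;
    ∫_0^4/3 -4096*x^5/243 dx = -8388608/531441;  ∫_0^4/3 4096*x^4/729 dx = 4194304/885735.
  Sum: 4194304/1594323 − 2097152/177147 + 8388608/413343 − 8388608/531441 + 4194304/885735 = 2097152/55801305.
  ∫_0^4/3 (u')² dx = ∫_0^4/3 (256*x^6/9 - 1024*x^5/9 + 13312*x^4/81 - 8192*x^3/81 + 16384*x^2/729) dx. Term by term:
    ∫_0^4/3 256*x^6/9 dx = 4194304/137781;  ∫_0^4/3 -1024*x^5/9 dx = -2097152/19683;  ∫_0^4/3 13312*x^4/81 dx = 13631488/98415;
    ∫_0^4/3 -8192*x^3/81 dx = -524288/6561;  ∫_0^4/3 16384*x^2/729 dx = 1048576/59049.
  Sum: 4194304/137781 − 2097152/19683 + 13631488/98415 − 524288/6561 + 1048576/59049 = 524288/2066715.
∫_0^4/3 u² dx = 2097152/55801305, so ||u||_L² = 1024*sqrt(210)/76545.
∫_0^4/3 (u')² dx = 524288/2066715, so ||u'||_L² = 512*sqrt(70)/8505.
Ratio ||u||_L² / ||u'||_L² = 2*sqrt(3)/9.
Sharp Poincaré constant on H^1_0(0, 4/3) is C_P = L/π = 4/(3*π), achieved by sin(3*π/4·x).
A polynomial bump cannot attain the sharp Poincaré constant (only the first sine eigenfunction does), so the ratio is strictly less than C_P, consistent with ||u||_L² ≤ C_P ||u'||_L².


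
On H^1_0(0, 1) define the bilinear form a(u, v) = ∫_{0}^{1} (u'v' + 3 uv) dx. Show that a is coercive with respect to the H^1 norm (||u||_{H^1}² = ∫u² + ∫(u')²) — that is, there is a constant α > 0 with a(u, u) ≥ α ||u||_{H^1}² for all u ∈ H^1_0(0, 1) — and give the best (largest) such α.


α = 1

Coercivity of a(·,·) on H^1_0(0, 1) means a(u, u) ≥ α ||u||_{H^1}² for every u ∈ H^1_0.
The interval has length L = 1, and Poincaré/coercivity depend only on L. Here a(u, u) = ∫(u')² + (3)·∫u².
Here c = 3 ≥ 1, so a(u,u) = ∫(u')² + c∫u² ≥ ∫(u')² + ∫u² = ||u||_{H^1}², i.e. α = 1 works. No larger α is possible: a(u,u) ≥ α||u||_{H^1}² means (1−α)∫(u')² ≥ (α−c)∫u², and for the modes u_n = sin(nπ(x−x₀)/L) (x₀ the left endpoint) one has ∫u_n²/∫(u_n')² = (L/(nπ))² → 0, so a(u_n,u_n)/||u_n||_{H^1}² → 1. Hence the optimal constant is α = 1.
Therefore α = 1.


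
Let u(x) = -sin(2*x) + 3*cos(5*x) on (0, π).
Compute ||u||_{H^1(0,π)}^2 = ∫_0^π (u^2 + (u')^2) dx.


||u||_{H^1(0,π)}^2 = 208/7 + 239*π/2

u'(x) = -15*sin(5*x) - 2*cos(2*x).
Expand u² and (u')² and integrate term by term on (0, π), using: for integers n ≥ 1, ∫_0^π sin²(nx) dx = ∫_0^π cos²(nx) dx = π/2; for n ≠ n', ∫_0^π sin(nx)sin(n'x) dx = ∫_0^π cos(nx)cos(n'x) dx = 0; and by product-to-sum, ∫_0^π sin(nx)cos(n'x) dx = ½∫_0^π [sin((n+n')x) + sin((n−n')x)] dx, which is 0 when n+n' is even and 2n/(n²−n'²) when n+n' is odd (it need not vanish on (0, π)).
  u² squared terms: (-1)²·∫sin(2x)² dx = 1·π/2 = π/2;  (3)²·∫cos(5x)² dx = 9·π/2 = 9*π/2.
  u² cross terms: 2·(-1)·(3)·∫sin(2x)·cos(5x) dx = -6·(-4/21) = 8/7.
  So ∫_0^π u² dx = π/2 + 9*π/2 + 8/7 = 8/7 + 5*π.
  (u')² squared terms: (-15)²·∫sin(5x)² dx = 225·π/2 = 225*π/2;  (-2)²·∫cos(2x)² dx = 4·π/2 = 2*π.
  (u')² cross terms: 2·(-15)·(-2)·∫sin(5x)·cos(2x) dx = 60·(10/21) = 200/7.
  So ∫_0^π (u')² dx = 225*π/2 + 2*π + 200/7 = 200/7 + 229*π/2.
||u||_{H^1}^2 = (8/7 + 5*π) + (200/7 + 229*π/2) = 208/7 + 239*π/2.


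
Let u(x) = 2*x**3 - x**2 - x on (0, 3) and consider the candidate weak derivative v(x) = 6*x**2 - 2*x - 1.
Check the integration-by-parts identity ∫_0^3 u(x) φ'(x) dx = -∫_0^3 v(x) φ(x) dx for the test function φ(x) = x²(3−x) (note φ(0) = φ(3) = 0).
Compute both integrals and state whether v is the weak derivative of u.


LHS = -459/4, RHS = -459/4. Yes, v = u' weakly.

u(x) = 2*x**3 - x**2 - x, classical derivative u'(x) = 6*x**2 - 2*x - 1.
φ(x) = x²(3−x), so φ'(x) = 3*x*(2 - x).
Note φ(0) = φ(3) = 0, so the boundary term u·φ vanishes.
LHS = ∫_0^3 u(x) φ'(x) dx = ∫_0^3 (-6*x^5 + 15*x^4 - 3*x^3 - 6*x^2) dx. Term by term:
  ∫_0^3 -6*x^5 dx = -729;  ∫_0^3 15*x^4 dx = 729;  ∫_0^3 -3*x^3 dx = -243/4;
  ∫_0^3 -6*x^2 dx = -54.
Sum: -729 + 729 − 243/4 − 54 = -459/4.
So LHS = -459/4.
∫_0^3 v(x) φ(x) dx = ∫_0^3 (-6*x^5 + 20*x^4 - 5*x^3 - 3*x^2) dx. Term by term:
  ∫_0^3 -6*x^5 dx = -729;  ∫_0^3 20*x^4 dx = 972;  ∫_0^3 -5*x^3 dx = -405/4;
  ∫_0^3 -3*x^2 dx = -27.
Sum: -729 + 972 − 405/4 − 27 = 459/4.
So RHS = -∫_0^3 v(x) φ(x) dx = -459/4.
LHS = RHS, so the identity holds for this test φ.
Moreover u is smooth here and v(x) = u'(x) = 6*x**2 - 2*x - 1 pointwise, so the identity holds for every test function. Hence v is the weak derivative of u.


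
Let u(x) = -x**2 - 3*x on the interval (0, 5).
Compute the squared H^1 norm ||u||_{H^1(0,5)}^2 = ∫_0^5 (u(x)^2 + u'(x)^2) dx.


||u||_{H^1}^2 = 13795/6

The H^1 norm (squared) on an interval (0, L) is
  ||u||_{H^1}^2 = ∫_0^L u(x)^2 dx + ∫_0^L u'(x)^2 dx.
Compute u'(x) = -2*x - 3.
Then u(x)^2 = x**4 + 6*x**3 + 9*x**2 and u'(x)^2 = 4*x**2 + 12*x + 9.
Integrate each monomial from 0 to 5 using ∫_0^5 c·x^n dx = c·5^(n+1)/(n+1):
  ∫_0^5 u(x)^2 dx = ∫_0^5 (x^4 + 6*x^3 + 9*x^2) dx. Term by term:
    ∫_0^5 x^4 dx = 625;  ∫_0^5 6*x^3 dx = 1875/2;  ∫_0^5 9*x^2 dx = 375.
  Sum: 625 + 1875/2 + 375 = 3875/2.
  ∫_0^5 u'(x)^2 dx = ∫_0^5 (4*x^2 + 12*x + 9) dx. Term by term:
    ∫_0^5 4*x^2 dx = 500/3;  ∫_0^5 12*x dx = 150;  ∫_0^5 9 dx = 45.
  Sum: 500/3 + 150 + 45 = 1085/3.
Adding: ||u||_{H^1}^2 = 3875/2 + 1085/3 = 13795/6.


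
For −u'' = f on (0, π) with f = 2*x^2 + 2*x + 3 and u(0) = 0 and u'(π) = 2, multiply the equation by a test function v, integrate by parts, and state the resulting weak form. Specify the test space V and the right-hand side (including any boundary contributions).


V = {v ∈ H^1(0, π) : v(0) = 0} (test functions vanish at x = 0 where u is specified); weak form: ∫_0^π u'v' dx = ∫_0^π (2*x^2 + 2*x + 3) v dx + 2·v(π) for all v ∈ V.

Multiply both sides by a test function v and integrate from 0 to π:
  ∫_0^π −u''(x) v(x) dx = ∫_0^π f(x) v(x) dx.
Integrate the LHS by parts once:
  ∫_0^π −u'' v dx = −[u'(x) v(x)]_0^π + ∫_0^π u'(x) v'(x) dx.
Thus ∫_0^π u'(x) v'(x) dx = ∫_0^π f(x) v(x) dx + [u'(x) v(x)]_0^π.
Choose V so that boundary terms are either known or forced to vanish.
Mixed BC: u(0) = 0 (Dirichlet) and u'(π) = 2 (Neumann). Define V = {v ∈ H^1(0, π) : v(0) = 0}. Then [u' v]_0^π = u'(π)·v(π) − u'(0)·0 = 2·v(π).
Weak formulation: find u (satisfying any essential BC) such that ∫_0^π u'(x) v'(x) dx = ∫_0^π f v dx + 2·v(π) for all v ∈ V (Dirichlet at 0 absorbed into V; Neumann datum at x = π contributes the boundary term).
Substituting f(x) = 2*x^2 + 2*x + 3, the right-hand side is ∫_0^π (2*x^2 + 2*x + 3) v dx + 2·v(π).


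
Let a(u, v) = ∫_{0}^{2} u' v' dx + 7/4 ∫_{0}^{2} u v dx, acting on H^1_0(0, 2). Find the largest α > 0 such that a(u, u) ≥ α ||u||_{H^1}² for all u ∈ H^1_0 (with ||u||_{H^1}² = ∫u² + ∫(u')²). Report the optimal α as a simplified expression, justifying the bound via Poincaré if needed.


α = 1

Coercivity of a(·,·) on H^1_0(0, 2) means a(u, u) ≥ α ||u||_{H^1}² for every u ∈ H^1_0.
The interval has length L = 2, and Poincaré/coercivity depend only on L. Here a(u, u) = ∫(u')² + (7/4)·∫u².
Here c = 7/4 ≥ 1, so a(u,u) = ∫(u')² + c∫u² ≥ ∫(u')² + ∫u² = ||u||_{H^1}², i.e. α = 1 works. No larger α is possible: a(u,u) ≥ α||u||_{H^1}² means (1−α)∫(u')² ≥ (α−c)∫u², and for the modes u_n = sin(nπ(x−x₀)/L) (x₀ the left endpoint) one has ∫u_n²/∫(u_n')² = (L/(nπ))² → 0, so a(u_n,u_n)/||u_n||_{H^1}² → 1. Hence the optimal constant is α = 1.
Therefore α = 1.


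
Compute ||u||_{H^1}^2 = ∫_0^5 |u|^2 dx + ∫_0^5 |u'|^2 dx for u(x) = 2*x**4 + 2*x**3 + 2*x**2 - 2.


||u||_{H^1}^2 = 153992885/63

The H^1 norm (squared) on an interval (0, L) is
  ||u||_{H^1}^2 = ∫_0^L u(x)^2 dx + ∫_0^L u'(x)^2 dx.
Compute u'(x) = 8*x**3 + 6*x**2 + 4*x.
Then u(x)^2 = 4*x**8 + 8*x**7 + 12*x**6 + 8*x**5 - 4*x**4 - 8*x**3 - 8*x**2 + 4 and u'(x)^2 = 64*x**6 + 96*x**5 + 100*x**4 + 48*x**3 + 16*x**2.
Integrate each monomial from 0 to 5 using ∫_0^5 c·x^n dx = c·5^(n+1)/(n+1):
  ∫_0^5 u(x)^2 dx = ∫_0^5 (4*x^8 + 8*x^7 + 12*x^6 + 8*x^5 - 4*x^4 - 8*x^3 - 8*x^2 + 4) dx. Term by term:
    ∫_0^5 4*x^8 dx = 7812500/9;  ∫_0^5 8*x^7 dx = 390625;  ∫_0^5 12*x^6 dx = 937500/7;
    ∫_0^5 8*x^5 dx = 62500/3;  ∫_0^5 -4*x^4 dx = -2500;  ∫_0^5 -8*x^3 dx = -1250;
    ∫_0^5 -8*x^2 dx = -1000/3;  ∫_0^5 4 dx = 20.
  Sum: 7812500/9 + 390625 + 937500/7 + 62500/3 − 2500 − 1250 − 1000/3 + 20 = 88790885/63.
  ∫_0^5 u'(x)^2 dx = ∫_0^5 (64*x^6 + 96*x^5 + 100*x^4 + 48*x^3 + 16*x^2) dx. Term by term:
    ∫_0^5 64*x^6 dx = 5000000/7;  ∫_0^5 96*x^5 dx = 250000;  ∫_0^5 100*x^4 dx = 62500;
    ∫_0^5 48*x^3 dx = 7500;  ∫_0^5 16*x^2 dx = 2000/3.
  Sum: 5000000/7 + 250000 + 62500 + 7500 + 2000/3 = 21734000/21.
Adding: ||u||_{H^1}^2 = 88790885/63 + 21734000/21 = 153992885/63.


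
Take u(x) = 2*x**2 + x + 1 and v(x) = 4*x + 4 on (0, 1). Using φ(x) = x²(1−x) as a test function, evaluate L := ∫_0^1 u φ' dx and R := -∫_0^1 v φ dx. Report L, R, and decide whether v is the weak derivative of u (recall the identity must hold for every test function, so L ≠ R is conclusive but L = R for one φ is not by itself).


LHS = -17/60, RHS = -8/15. No, v is not the weak derivative of u.

u(x) = 2*x**2 + x + 1, classical derivative u'(x) = 4*x + 1.
φ(x) = x²(1−x), so φ'(x) = x*(2 - 3*x).
Note φ(0) = φ(1) = 0, so the boundary term u·φ vanishes.
LHS = ∫_0^1 u(x) φ'(x) dx = ∫_0^1 (-6*x^4 + x^3 - x^2 + 2*x) dx. Term by term:
  ∫_0^1 -6*x^4 dx = -6/5;  ∫_0^1 x^3 dx = 1/4;  ∫_0^1 -x^2 dx = -1/3;
  ∫_0^1 2*x dx = 1.
Sum: -6/5 + 1/4 − 1/3 + 1 = -17/60.
So LHS = -17/60.
∫_0^1 v(x) φ(x) dx = ∫_0^1 (-4*x^4 + 4*x^2) dx. Term by term:
  ∫_0^1 -4*x^4 dx = -4/5;  ∫_0^1 4*x^2 dx = 4/3.
Sum: -4/5 + 4/3 = 8/15.
So RHS = -∫_0^1 v(x) φ(x) dx = -8/15.
LHS − RHS = 1/4 ≠ 0, so the identity fails.
(For a valid weak derivative the identity must hold for EVERY test function, in particular this one. The failure shows v is NOT the weak derivative of u.)
Correct weak derivative would be u'(x) = 4*x + 1.


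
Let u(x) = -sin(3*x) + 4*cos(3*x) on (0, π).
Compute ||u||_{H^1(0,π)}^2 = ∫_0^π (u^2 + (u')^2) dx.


||u||_{H^1(0,π)}^2 = 85*π

u'(x) = -12*sin(3*x) - 3*cos(3*x).
Expand u² and (u')² and integrate term by term on (0, π), using: for integers n ≥ 1, ∫_0^π sin²(nx) dx = ∫_0^π cos²(nx) dx = π/2; for n ≠ n', ∫_0^π sin(nx)sin(n'x) dx = ∫_0^π cos(nx)cos(n'x) dx = 0; and by product-to-sum, ∫_0^π sin(nx)cos(n'x) dx = ½∫_0^π [sin((n+n')x) + sin((n−n')x)] dx, which is 0 when n+n' is even and 2n/(n²−n'²) when n+n' is odd (it need not vanish on (0, π)).
  u² squared terms: (-1)²·∫sin(3x)² dx = 1·π/2 = π/2;  (4)²·∫cos(3x)² dx = 16·π/2 = 8*π.
  u² cross terms: 2·(-1)·(4)·∫sin(3x)·cos(3x) dx = -8·(0) = 0.
  So ∫_0^π u² dx = π/2 + 8*π + 0 = 17*π/2.
  (u')² squared terms: (-12)²·∫sin(3x)² dx = 144·π/2 = 72*π;  (-3)²·∫cos(3x)² dx = 9·π/2 = 9*π/2.
  (u')² cross terms: 2·(-12)·(-3)·∫sin(3x)·cos(3x) dx = 72·(0) = 0.
  So ∫_0^π (u')² dx = 72*π + 9*π/2 + 0 = 153*π/2.
||u||_{H^1}^2 = (17*π/2) + (153*π/2) = 85*π.


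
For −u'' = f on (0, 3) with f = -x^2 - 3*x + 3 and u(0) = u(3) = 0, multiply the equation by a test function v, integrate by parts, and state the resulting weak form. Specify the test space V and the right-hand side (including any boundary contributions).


V = H^1_0(0, 3) (so v(0) = v(3) = 0); weak form: ∫_0^3 u'v' dx = ∫_0^3 (-x^2 - 3*x + 3) v dx for all v ∈ V.

Multiply both sides by a test function v and integrate from 0 to 3:
  ∫_0^3 −u''(x) v(x) dx = ∫_0^3 f(x) v(x) dx.
Integrate the LHS by parts once:
  ∫_0^3 −u'' v dx = −[u'(x) v(x)]_0^3 + ∫_0^3 u'(x) v'(x) dx.
Thus ∫_0^3 u'(x) v'(x) dx = ∫_0^3 f(x) v(x) dx + [u'(x) v(x)]_0^3.
Choose V so that boundary terms are either known or forced to vanish.
u is Dirichlet: u(0) = u(3) = 0. Let V = H^1_0(0, 3); then v(0) = v(3) = 0, and [u' v]_0^3 = 0.
Weak formulation: find u (satisfying any essential BC) such that ∫_0^3 u'(x) v'(x) dx = ∫_0^3 f v dx for all v ∈ V.
Substituting f(x) = -x^2 - 3*x + 3, the right-hand side is ∫_0^3 (-x^2 - 3*x + 3) v dx.


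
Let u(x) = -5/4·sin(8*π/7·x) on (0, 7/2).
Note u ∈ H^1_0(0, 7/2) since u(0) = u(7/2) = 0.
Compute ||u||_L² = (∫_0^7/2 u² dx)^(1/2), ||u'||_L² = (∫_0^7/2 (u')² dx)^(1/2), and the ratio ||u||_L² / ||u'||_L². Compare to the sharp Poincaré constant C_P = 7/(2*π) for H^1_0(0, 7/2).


||u||_L² / ||u'||_L² = 7/(8*π) < C_P = 7/(2*π).

u(x) = -5/4·sin(8*π/7·x), so u'(x) = -10*π*cos(8*π*x/7)/7.
Writing u(x) = A·sin(kπx/L) with A = -5/4 and k = 4, use ∫_0^L sin²(kπx/L) dx = L/2 and ∫_0^L cos²(kπx/L) dx = L/2.
u² = 25/16·sin²(8*π/7·x) and (u')² = 100*π^2/49·cos²(8*π/7·x), and each of sin², cos² integrates to L/2 = 7/4 over (0, 7/2).
∫_0^7/2 u² dx = 175/64, so ||u||_L² = 5*sqrt(7)/8.
∫_0^7/2 (u')² dx = 25*π^2/7, so ||u'||_L² = 5*sqrt(7)*π/7.
Ratio ||u||_L² / ||u'||_L² = 7/(8*π).
Sharp Poincaré constant on H^1_0(0, 7/2) is C_P = L/π = 7/(2*π), achieved by sin(2*π/7·x).
This is the k = 4 harmonic; the ratio L/(kπ) is strictly less than C_P = L/π, consistent with the sharp inequality ||u||_L² ≤ C_P ||u'||_L².


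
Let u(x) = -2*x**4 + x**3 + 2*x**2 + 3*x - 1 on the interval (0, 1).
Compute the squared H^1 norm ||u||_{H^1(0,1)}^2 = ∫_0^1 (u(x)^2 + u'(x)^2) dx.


||u||_{H^1}^2 = 6002/315

The H^1 norm (squared) on an interval (0, L) is
  ||u||_{H^1}^2 = ∫_0^L u(x)^2 dx + ∫_0^L u'(x)^2 dx.
Compute u'(x) = -8*x**3 + 3*x**2 + 4*x + 3.
Then u(x)^2 = 4*x**8 - 4*x**7 - 7*x**6 - 8*x**5 + 14*x**4 + 10*x**3 + 5*x**2 - 6*x + 1 and u'(x)^2 = 64*x**6 - 48*x**5 - 55*x**4 - 24*x**3 + 34*x**2 + 24*x + 9.
Integrate each monomial from 0 to 1 using ∫_0^1 c·x^n dx = c·1^(n+1)/(n+1):
  ∫_0^1 u(x)^2 dx = ∫_0^1 (4*x^8 - 4*x^7 - 7*x^6 - 8*x^5 + 14*x^4 + 10*x^3 + 5*x^2 - 6*x + 1) dx. Term by term:
    ∫_0^1 4*x^8 dx = 4/9;  ∫_0^1 -4*x^7 dx = -1/2;  ∫_0^1 -7*x^6 dx = -1;
    ∫_0^1 -8*x^5 dx = -4/3;  ∫_0^1 14*x^4 dx = 14/5;  ∫_0^1 10*x^3 dx = 5/2;
    ∫_0^1 5*x^2 dx = 5/3;  ∫_0^1 -6*x dx = -3;  ∫_0^1 1 dx = 1.
  Sum: 4/9 − 1/2 − 1 − 4/3 + 14/5 + 5/2 + 5/3 − 3 + 1 = 116/45.
  ∫_0^1 u'(x)^2 dx = ∫_0^1 (64*x^6 - 48*x^5 - 55*x^4 - 24*x^3 + 34*x^2 + 24*x + 9) dx. Term by term:
    ∫_0^1 64*x^6 dx = 64/7;  ∫_0^1 -48*x^5 dx = -8;  ∫_0^1 -55*x^4 dx = -11;
    ∫_0^1 -24*x^3 dx = -6;  ∫_0^1 34*x^2 dx = 34/3;  ∫_0^1 24*x dx = 12;
    ∫_0^1 9 dx = 9.
  Sum: 64/7 − 8 − 11 − 6 + 34/3 + 12 + 9 = 346/21.
Adding: ||u||_{H^1}^2 = 116/45 + 346/21 = 6002/315.


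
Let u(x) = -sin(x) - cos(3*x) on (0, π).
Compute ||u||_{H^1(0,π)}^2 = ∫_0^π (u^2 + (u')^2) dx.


||u||_{H^1(0,π)}^2 = 6*π

u'(x) = 3*sin(3*x) - cos(x).
Expand u² and (u')² and integrate term by term on (0, π), using: for integers n ≥ 1, ∫_0^π sin²(nx) dx = ∫_0^π cos²(nx) dx = π/2; for n ≠ n', ∫_0^π sin(nx)sin(n'x) dx = ∫_0^π cos(nx)cos(n'x) dx = 0; and by product-to-sum, ∫_0^π sin(nx)cos(n'x) dx = ½∫_0^π [sin((n+n')x) + sin((n−n')x)] dx, which is 0 when n+n' is even and 2n/(n²−n'²) when n+n' is odd (it need not vanish on (0, π)).
  u² squared terms: (-1)²·∫cos(3x)² dx = 1·π/2 = π/2;  (-1)²·∫sin(x)² dx = 1·π/2 = π/2.
  u² cross terms: 2·(-1)·(-1)·∫cos(3x)·sin(x) dx = 2·(0) = 0.
  So ∫_0^π u² dx = π/2 + π/2 + 0 = π.
  (u')² squared terms: (-1)²·∫cos(x)² dx = 1·π/2 = π/2;  (3)²·∫sin(3x)² dx = 9·π/2 = 9*π/2.
  (u')² cross terms: 2·(-1)·(3)·∫cos(x)·sin(3x) dx = -6·(0) = 0.
  So ∫_0^π (u')² dx = π/2 + 9*π/2 + 0 = 5*π.
||u||_{H^1}^2 = (π) + (5*π) = 6*π.


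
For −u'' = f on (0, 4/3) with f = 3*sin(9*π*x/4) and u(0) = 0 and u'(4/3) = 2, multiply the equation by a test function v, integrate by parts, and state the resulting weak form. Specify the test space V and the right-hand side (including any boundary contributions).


V = {v ∈ H^1(0, 4/3) : v(0) = 0} (test functions vanish at x = 0 where u is specified); weak form: ∫_0^4/3 u'v' dx = ∫_0^4/3 (3*sin(9*π*x/4)) v dx + 2·v(4/3) for all v ∈ V.

Multiply both sides by a test function v and integrate from 0 to 4/3:
  ∫_0^4/3 −u''(x) v(x) dx = ∫_0^4/3 f(x) v(x) dx.
Integrate the LHS by parts once:
  ∫_0^4/3 −u'' v dx = −[u'(x) v(x)]_0^4/3 + ∫_0^4/3 u'(x) v'(x) dx.
Thus ∫_0^4/3 u'(x) v'(x) dx = ∫_0^4/3 f(x) v(x) dx + [u'(x) v(x)]_0^4/3.
Choose V so that boundary terms are either known or forced to vanish.
Mixed BC: u(0) = 0 (Dirichlet) and u'(4/3) = 2 (Neumann). Define V = {v ∈ H^1(0, 4/3) : v(0) = 0}. Then [u' v]_0^4/3 = u'(4/3)·v(4/3) − u'(0)·0 = 2·v(4/3).
Weak formulation: find u (satisfying any essential BC) such that ∫_0^4/3 u'(x) v'(x) dx = ∫_0^4/3 f v dx + 2·v(4/3) for all v ∈ V (Dirichlet at 0 absorbed into V; Neumann datum at x = 4/3 contributes the boundary term).
Substituting f(x) = 3*sin(9*π*x/4), the right-hand side is ∫_0^4/3 (3*sin(9*π*x/4)) v dx + 2·v(4/3).


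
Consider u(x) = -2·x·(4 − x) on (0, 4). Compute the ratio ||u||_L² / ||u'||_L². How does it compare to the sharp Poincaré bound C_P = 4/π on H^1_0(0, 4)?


||u||_L² / ||u'||_L² = 2*sqrt(10)/5 < C_P = 4/π.

u(x) = -2·x·(4 − x), so u'(x) = 4*x - 8.
u(x) = -2·x·(4 − x) vanishes at x = 0 and x = 4, so u ∈ H^1_0(0, 4). Differentiate via the product rule and integrate the resulting polynomials term by term.
  ∫_0^4 u² dx = ∫_0^4 (4*x^4 - 32*x^3 + 64*x^2) dx. Term by term:
    ∫_0^4 4*x^4 dx = 4096/5;  ∫_0^4 -32*x^3 dx = -2048;  ∫_0^4 64*x^2 dx = 4096/3.
  Sum: 4096/5 − 2048 + 4096/3 = 2048/15.
  ∫_0^4 (u')² dx = ∫_0^4 (16*x^2 - 64*x + 64) dx. Term by term:
    ∫_0^4 16*x^2 dx = 1024/3;  ∫_0^4 -64*x dx = -512;  ∫_0^4 64 dx = 256.
  Sum: 1024/3 − 512 + 256 = 256/3.
∫_0^4 u² dx = 2048/15, so ||u||_L² = 32*sqrt(30)/15.
∫_0^4 (u')² dx = 256/3, so ||u'||_L² = 16*sqrt(3)/3.
Ratio ||u||_L² / ||u'||_L² = 2*sqrt(10)/5.
Sharp Poincaré constant on H^1_0(0, 4) is C_P = L/π = 4/π, achieved by sin(π/4·x).
A polynomial bump cannot attain the sharp Poincaré constant (only the first sine eigenfunction does), so the ratio is strictly less than C_P, consistent with ||u||_L² ≤ C_P ||u'||_L².


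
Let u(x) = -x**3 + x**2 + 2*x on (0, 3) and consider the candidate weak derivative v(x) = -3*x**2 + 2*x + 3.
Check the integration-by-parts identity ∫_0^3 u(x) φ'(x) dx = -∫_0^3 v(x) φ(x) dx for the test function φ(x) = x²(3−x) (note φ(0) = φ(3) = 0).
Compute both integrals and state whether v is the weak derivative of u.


LHS = 351/10, RHS = 567/20. No, v is not the weak derivative of u.

u(x) = -x**3 + x**2 + 2*x, classical derivative u'(x) = -3*x**2 + 2*x + 2.
φ(x) = x²(3−x), so φ'(x) = 3*x*(2 - x).
Note φ(0) = φ(3) = 0, so the boundary term u·φ vanishes.
LHS = ∫_0^3 u(x) φ'(x) dx = ∫_0^3 (3*x^5 - 9*x^4 + 12*x^2) dx. Term by term:
  ∫_0^3 3*x^5 dx = 729/2;  ∫_0^3 -9*x^4 dx = -2187/5;  ∫_0^3 12*x^2 dx = 108.
Sum: 729/2 − 2187/5 + 108 = 351/10.
So LHS = 351/10.
∫_0^3 v(x) φ(x) dx = ∫_0^3 (3*x^5 - 11*x^4 + 3*x^3 + 9*x^2) dx. Term by term:
  ∫_0^3 3*x^5 dx = 729/2;  ∫_0^3 -11*x^4 dx = -2673/5;  ∫_0^3 3*x^3 dx = 243/4;
  ∫_0^3 9*x^2 dx = 81.
Sum: 729/2 − 2673/5 + 243/4 + 81 = -567/20.
So RHS = -∫_0^3 v(x) φ(x) dx = 567/20.
LHS − RHS = 27/4 ≠ 0, so the identity fails.
(For a valid weak derivative the identity must hold for EVERY test function, in particular this one. The failure shows v is NOT the weak derivative of u.)
Correct weak derivative would be u'(x) = -3*x**2 + 2*x + 2.


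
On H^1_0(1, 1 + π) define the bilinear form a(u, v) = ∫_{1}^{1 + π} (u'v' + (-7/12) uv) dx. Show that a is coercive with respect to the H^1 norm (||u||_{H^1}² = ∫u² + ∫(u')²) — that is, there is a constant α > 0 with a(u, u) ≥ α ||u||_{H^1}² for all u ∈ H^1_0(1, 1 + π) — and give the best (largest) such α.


α = 5/24

Coercivity of a(·,·) on H^1_0(1, 1 + π) means a(u, u) ≥ α ||u||_{H^1}² for every u ∈ H^1_0.
The interval has length L = π, and Poincaré/coercivity depend only on L. Here a(u, u) = ∫(u')² + (-7/12)·∫u².
Here c = -7/12 < 0 with |c| < (π/L)² = 1, so coercivity still holds. The condition a(u,u) ≥ α||u||_{H^1}² reads (1−α)∫(u')² ≥ (α−c)∫u². Any admissible α is ≤ 1 (rapidly oscillating u have ∫u²/∫(u')² → 0), and α = 1 would force 0 ≥ (1−c)∫u², impossible since c < 1; so 1−α > 0. By the sharp Poincaré inequality on H^1_0 of an interval of length L, ∫(u')² ≥ (π/L)²∫u² with equality for the first sine mode sin(π(x−x₀)/L) (x₀ the left endpoint), so the inequality holds for all u iff (1−α)(π/L)² ≥ α − c, i.e. α ≤ ((π/L)² + c)/((π/L)² + 1) = (1 + c(L/π)²)/(1 + (L/π)²). (Direct route, valid since c ≤ 0: Poincaré gives c∫u² ≥ c(L/π)²∫(u')², so a(u,u) ≥ (1 + c(L/π)²)∫(u')², while ||u||_{H^1}² ≤ (1 + (L/π)²)∫(u')²; dividing yields the same α.) With (π/L)² = 1 and c = -7/12, the largest admissible constant is α = ((π/L)² + c)/((π/L)² + 1).
Simplifying, α = 5/24.


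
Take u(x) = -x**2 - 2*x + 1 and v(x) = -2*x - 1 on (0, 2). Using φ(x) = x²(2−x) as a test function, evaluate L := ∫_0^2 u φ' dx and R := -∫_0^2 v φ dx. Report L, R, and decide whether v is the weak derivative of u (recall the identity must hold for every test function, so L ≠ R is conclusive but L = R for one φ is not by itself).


LHS = 88/15, RHS = 68/15. No, v is not the weak derivative of u.

u(x) = -x**2 - 2*x + 1, classical derivative u'(x) = -2*x - 2.
φ(x) = x²(2−x), so φ'(x) = x*(4 - 3*x).
Note φ(0) = φ(2) = 0, so the boundary term u·φ vanishes.
LHS = ∫_0^2 u(x) φ'(x) dx = ∫_0^2 (3*x^4 + 2*x^3 - 11*x^2 + 4*x) dx. Term by term:
  ∫_0^2 3*x^4 dx = 96/5;  ∫_0^2 2*x^3 dx = 8;  ∫_0^2 -11*x^2 dx = -88/3;
  ∫_0^2 4*x dx = 8.
Sum: 96/5 + 8 − 88/3 + 8 = 88/15.
So LHS = 88/15.
∫_0^2 v(x) φ(x) dx = ∫_0^2 (2*x^4 - 3*x^3 - 2*x^2) dx. Term by term:
  ∫_0^2 2*x^4 dx = 64/5;  ∫_0^2 -3*x^3 dx = -12;  ∫_0^2 -2*x^2 dx = -16/3.
Sum: 64/5 − 12 − 16/3 = -68/15.
So RHS = -∫_0^2 v(x) φ(x) dx = 68/15.
LHS − RHS = 4/3 ≠ 0, so the identity fails.
(For a valid weak derivative the identity must hold for EVERY test function, in particular this one. The failure shows v is NOT the weak derivative of u.)
Correct weak derivative would be u'(x) = -2*x - 2.


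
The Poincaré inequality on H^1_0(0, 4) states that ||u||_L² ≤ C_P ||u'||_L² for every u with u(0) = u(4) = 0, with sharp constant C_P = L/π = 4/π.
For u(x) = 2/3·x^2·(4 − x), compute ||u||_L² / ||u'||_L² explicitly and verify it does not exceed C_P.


||u||_L² / ||u'||_L² = 2*sqrt(14)/7 < C_P = 4/π.

u(x) = 2/3·x^2·(4 − x), so u'(x) = 2*x*(8 - 3*x)/3.
u(x) = 2/3·x^2·(4 − x) vanishes at x = 0 and x = 4, so u ∈ H^1_0(0, 4). Differentiate via the product rule and integrate the resulting polynomials term by term.
  ∫_0^4 u² dx = ∫_0^4 (4*x^6/9 - 32*x^5/9 + 64*x^4/9) dx. Term by term:
    ∫_0^4 4*x^6/9 dx = 65536/63;  ∫_0^4 -32*x^5/9 dx = -65536/27;  ∫_0^4 64*x^4/9 dx = 65536/45.
  Sum: 65536/63 − 65536/27 + 65536/45 = 65536/945.
  ∫_0^4 (u')² dx = ∫_0^4 (4*x^4 - 64*x^3/3 + 256*x^2/9) dx. Term by term:
    ∫_0^4 4*x^4 dx = 4096/5;  ∫_0^4 -64*x^3/3 dx = -4096/3;  ∫_0^4 256*x^2/9 dx = 16384/27.
  Sum: 4096/5 − 4096/3 + 16384/27 = 8192/135.
∫_0^4 u² dx = 65536/945, so ||u||_L² = 256*sqrt(105)/315.
∫_0^4 (u')² dx = 8192/135, so ||u'||_L² = 64*sqrt(30)/45.
Ratio ||u||_L² / ||u'||_L² = 2*sqrt(14)/7.
Sharp Poincaré constant on H^1_0(0, 4) is C_P = L/π = 4/π, achieved by sin(π/4·x).
A polynomial bump cannot attain the sharp Poincaré constant (only the first sine eigenfunction does), so the ratio is strictly less than C_P, consistent with ||u||_L² ≤ C_P ||u'||_L².


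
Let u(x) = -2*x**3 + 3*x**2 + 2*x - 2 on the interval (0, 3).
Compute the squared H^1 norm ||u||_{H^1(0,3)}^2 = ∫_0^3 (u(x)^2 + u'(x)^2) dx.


||u||_{H^1}^2 = 23412/35

The H^1 norm (squared) on an interval (0, L) is
  ||u||_{H^1}^2 = ∫_0^L u(x)^2 dx + ∫_0^L u'(x)^2 dx.
Compute u'(x) = -6*x**2 + 6*x + 2.
Then u(x)^2 = 4*x**6 - 12*x**5 + x**4 + 20*x**3 - 8*x**2 - 8*x + 4 and u'(x)^2 = 36*x**4 - 72*x**3 + 12*x**2 + 24*x + 4.
Integrate each monomial from 0 to 3 using ∫_0^3 c·x^n dx = c·3^(n+1)/(n+1):
  ∫_0^3 u(x)^2 dx = ∫_0^3 (4*x^6 - 12*x^5 + x^4 + 20*x^3 - 8*x^2 - 8*x + 4) dx. Term by term:
    ∫_0^3 4*x^6 dx = 8748/7;  ∫_0^3 -12*x^5 dx = -1458;  ∫_0^3 x^4 dx = 243/5;
    ∫_0^3 20*x^3 dx = 405;  ∫_0^3 -8*x^2 dx = -72;  ∫_0^3 -8*x dx = -36;
    ∫_0^3 4 dx = 12.
  Sum: 8748/7 − 1458 + 243/5 + 405 − 72 − 36 + 12 = 5226/35.
  ∫_0^3 u'(x)^2 dx = ∫_0^3 (36*x^4 - 72*x^3 + 12*x^2 + 24*x + 4) dx. Term by term:
    ∫_0^3 36*x^4 dx = 8748/5;  ∫_0^3 -72*x^3 dx = -1458;  ∫_0^3 12*x^2 dx = 108;
    ∫_0^3 24*x dx = 108;  ∫_0^3 4 dx = 12.
  Sum: 8748/5 − 1458 + 108 + 108 + 12 = 2598/5.
Adding: ||u||_{H^1}^2 = 5226/35 + 2598/5 = 23412/35.


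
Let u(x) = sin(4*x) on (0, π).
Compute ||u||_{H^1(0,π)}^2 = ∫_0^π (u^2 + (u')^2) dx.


||u||_{H^1(0,π)}^2 = 17*π/2

u'(x) = 4*cos(4*x).
Expand u² and (u')² and integrate term by term on (0, π), using: for integers n ≥ 1, ∫_0^π sin²(nx) dx = ∫_0^π cos²(nx) dx = π/2; for n ≠ n', ∫_0^π sin(nx)sin(n'x) dx = ∫_0^π cos(nx)cos(n'x) dx = 0; and by product-to-sum, ∫_0^π sin(nx)cos(n'x) dx = ½∫_0^π [sin((n+n')x) + sin((n−n')x)] dx, which is 0 when n+n' is even and 2n/(n²−n'²) when n+n' is odd (it need not vanish on (0, π)).
  u² squared terms: (1)²·∫sin(4x)² dx = 1·π/2 = π/2.
  So ∫_0^π u² dx = π/2.
  (u')² squared terms: (4)²·∫cos(4x)² dx = 16·π/2 = 8*π.
  So ∫_0^π (u')² dx = 8*π.
||u||_{H^1}^2 = (π/2) + (8*π) = 17*π/2.


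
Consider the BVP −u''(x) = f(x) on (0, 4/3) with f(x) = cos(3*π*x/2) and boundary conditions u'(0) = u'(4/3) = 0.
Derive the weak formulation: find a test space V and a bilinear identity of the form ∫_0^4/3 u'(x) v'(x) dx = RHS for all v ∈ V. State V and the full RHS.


V = H^1(0, 4/3) (no boundary constraint on v; u is determined up to an additive constant); weak form: ∫_0^4/3 u'v' dx = ∫_0^4/3 (cos(3*π*x/2)) v dx for all v ∈ V.

Multiply both sides by a test function v and integrate from 0 to 4/3:
  ∫_0^4/3 −u''(x) v(x) dx = ∫_0^4/3 f(x) v(x) dx.
Integrate the LHS by parts once:
  ∫_0^4/3 −u'' v dx = −[u'(x) v(x)]_0^4/3 + ∫_0^4/3 u'(x) v'(x) dx.
Thus ∫_0^4/3 u'(x) v'(x) dx = ∫_0^4/3 f(x) v(x) dx + [u'(x) v(x)]_0^4/3.
Choose V so that boundary terms are either known or forced to vanish.
u has homogeneous Neumann: u'(0) = u'(4/3) = 0. So [u' v]_0^4/3 = 0·v(4/3) − 0·v(0) = 0 for any v; take V = H^1(0, 4/3).
Weak formulation: find u (satisfying any essential BC) such that ∫_0^4/3 u'(x) v'(x) dx = ∫_0^4/3 f v dx for all v ∈ V (homogeneous Neumann, so boundary terms vanish).
Substituting f(x) = cos(3*π*x/2), the right-hand side is ∫_0^4/3 (cos(3*π*x/2)) v dx.
Compatibility check (pure Neumann): taking v ≡ 1 ∈ V gives 0 = ∫_0^4/3 f dx + (0) − (0), i.e. ∫_0^4/3 f dx must equal u'(0) − u'(4/3) = 0. Indeed ∫_0^4/3 (cos(3*π*x/2)) dx = 0, so the data are compatible. The solution is then unique only up to an additive constant (fix it e.g. by requiring ∫_0^4/3 u dx = 0).


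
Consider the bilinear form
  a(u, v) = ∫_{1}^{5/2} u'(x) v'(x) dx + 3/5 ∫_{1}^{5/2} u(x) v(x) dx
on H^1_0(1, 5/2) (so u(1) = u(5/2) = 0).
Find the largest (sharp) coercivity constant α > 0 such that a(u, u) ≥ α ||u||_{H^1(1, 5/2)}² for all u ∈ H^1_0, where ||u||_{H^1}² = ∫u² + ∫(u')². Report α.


α = (27 + 20*π^2)/(5*(9 + 4*π^2))

Coercivity of a(·,·) on H^1_0(1, 5/2) means a(u, u) ≥ α ||u||_{H^1}² for every u ∈ H^1_0.
The interval has length L = 3/2, and Poincaré/coercivity depend only on L. Here a(u, u) = ∫(u')² + (3/5)·∫u².
Here 0 < c = 3/5 < 1. The condition a(u,u) ≥ α||u||_{H^1}² reads (1−α)∫(u')² ≥ (α−c)∫u². Any admissible α is ≤ 1 (rapidly oscillating u have ∫u²/∫(u')² → 0), and α = 1 would force 0 ≥ (1−c)∫u², impossible since c < 1; so 1−α > 0. By the sharp Poincaré inequality on H^1_0 of an interval of length L, ∫(u')² ≥ (π/L)²∫u² with equality for the first sine mode sin(π(x−x₀)/L) (x₀ the left endpoint), so the inequality holds for all u iff (1−α)(π/L)² ≥ α − c, i.e. α ≤ ((π/L)² + c)/((π/L)² + 1) = (1 + c(L/π)²)/(1 + (L/π)²). With (π/L)² = 4*π^2/9 and c = 3/5, the largest admissible constant is α = ((π/L)² + c)/((π/L)² + 1).
Simplifying, α = (27 + 20*π^2)/(5*(9 + 4*π^2)).
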